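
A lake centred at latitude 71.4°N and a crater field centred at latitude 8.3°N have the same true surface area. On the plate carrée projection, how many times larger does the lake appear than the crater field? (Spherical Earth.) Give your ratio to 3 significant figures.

In the plate carrée (x = Rλ, y = Rφ), meridians are true-scale (h = 1) and parallels are stretched by k = sec φ.
Areal scale at 71.4°: h·k = 1.000 × 3.135 = 3.135.
Areal scale at 8.3°: h·k = 1.000 × 1.011 = 1.011.
Ratio = 3.135/1.011 ≈ 3.10.

3.10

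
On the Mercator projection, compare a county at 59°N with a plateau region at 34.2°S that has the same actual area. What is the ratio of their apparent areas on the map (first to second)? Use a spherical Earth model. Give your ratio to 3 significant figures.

Mercator is conformal with k = sec φ, so areal scale = k² = sec²φ.
At 59°: sec²(59°) = 1/0.5150² = 3.770.
At 34.2°: sec²(34.2°) = 1/0.8271² = 1.462.
Ratio = 3.770/1.462 = cos²(34.2°)/cos²(59°) ≈ 2.58.

2.58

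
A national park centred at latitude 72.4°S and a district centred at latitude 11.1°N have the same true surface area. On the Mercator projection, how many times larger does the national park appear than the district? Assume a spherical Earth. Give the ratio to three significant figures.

10.5

On Mercator, area is exaggerated by sec²φ = 1/cos²φ.
At 72.4°: sec²(72.4°) = 1/0.3024² = 10.94.
At 11.1°: sec²(11.1°) = 1/0.9813² = 1.038.
Ratio = 10.94/1.038 = cos²(11.1°)/cos²(72.4°) ≈ 10.5.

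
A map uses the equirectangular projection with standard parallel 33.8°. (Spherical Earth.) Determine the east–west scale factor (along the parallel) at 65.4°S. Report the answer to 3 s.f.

2.00

With standard parallel φ₀ = 33.8°, the equirectangular projection gives x = Rλ cos φ₀, y = Rφ, so h = 1 and k = cos 33.8° / cos φ.
k = cos 33.8° / cos 65.4° = 0.8310/0.4163 = 1.996.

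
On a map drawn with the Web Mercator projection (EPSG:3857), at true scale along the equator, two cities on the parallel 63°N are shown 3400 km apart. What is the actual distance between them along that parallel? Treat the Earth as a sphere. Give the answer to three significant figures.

The Mercator projection is conformal; its linear scale factor is the same in every direction and equals sec φ = 1/cos φ.
Along the parallel at 63°, map distances are exaggerated by k = sec 63° = 2.203.
True distance = 3400 / 2.203 = 3400 × cos 63° ≈ 1540 km.

1540 km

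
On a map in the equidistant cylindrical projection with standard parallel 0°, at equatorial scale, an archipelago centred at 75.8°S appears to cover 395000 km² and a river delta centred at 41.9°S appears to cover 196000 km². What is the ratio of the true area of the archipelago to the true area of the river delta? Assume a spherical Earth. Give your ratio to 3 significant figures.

0.664

On the plate carrée, areal scale = h·k = 1 × sec φ, so true area = apparent × cos φ.
True area of archipelago: 395000 × cos(75.8°) = 395000 × 0.2453 = 96900 km².
True area of river delta: 196000 × cos(41.9°) = 196000 × 0.7443 = 145900 km².
Ratio = 96900 / 145900 ≈ 0.664.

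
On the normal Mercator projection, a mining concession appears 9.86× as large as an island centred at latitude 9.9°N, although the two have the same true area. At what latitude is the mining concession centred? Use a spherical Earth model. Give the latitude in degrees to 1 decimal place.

71.7°

Mercator areal scale is sec²φ, so apparent-area ratio = sec²φ₁ / sec²φ₂ = cos²φ₂ / cos²φ₁.
cos²φ₂ / cos²φ₁ = 9.86  ⇒  cos φ₁ = cos 9.9° / √9.86 = 0.9851/3.140 = 0.3137.
φ₁ = arccos(0.3137) ≈ 71.7°.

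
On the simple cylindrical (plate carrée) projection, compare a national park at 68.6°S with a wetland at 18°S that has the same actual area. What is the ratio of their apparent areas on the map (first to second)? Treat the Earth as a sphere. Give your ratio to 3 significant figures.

In the plate carrée (x = Rλ, y = Rφ), meridians are true-scale (h = 1) and parallels are stretched by k = sec φ.
Areal scale at 68.6°: h·k = 1.000 × 2.741 = 2.741.
Areal scale at 18°: h·k = 1.000 × 1.051 = 1.051.
Ratio = 2.741/1.051 ≈ 2.61.

2.61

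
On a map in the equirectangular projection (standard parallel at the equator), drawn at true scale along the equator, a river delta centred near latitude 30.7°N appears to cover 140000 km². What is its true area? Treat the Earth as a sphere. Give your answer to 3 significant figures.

In the plate carrée (x = Rλ, y = Rφ), meridians are true-scale (h = 1) and parallels are stretched by k = sec φ.
Areal scale = h·k = 1 × sec φ; at 30.7°, h = 1.000, k = 1.163, so h·k = 1.163.
True area = apparent / (areal scale) = 140000 / 1.163 ≈ 120000 km².

120000 km²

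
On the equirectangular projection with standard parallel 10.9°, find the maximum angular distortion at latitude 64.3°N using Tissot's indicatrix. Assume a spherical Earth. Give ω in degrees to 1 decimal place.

45.6°

In the equirectangular projection with standard parallel φ₀ = 10.9° (x = Rλ cos φ₀, y = Rφ), meridians are true-scale (h = 1) and the parallel scale is k = cos φ₀ / cos φ.
At 64.3°: h = 1.000, k = 2.264; principal scales a = 2.264, b = 1.000.
sin(ω/2) = (a − b)/(a + b) = 1.264/3.264 = 0.3873, so ω = 2 arcsin(0.3873) ≈ 45.6°.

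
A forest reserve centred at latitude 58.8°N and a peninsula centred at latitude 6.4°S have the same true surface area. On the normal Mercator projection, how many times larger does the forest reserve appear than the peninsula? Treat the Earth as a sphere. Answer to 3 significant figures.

Mercator areal scale is sec²φ.
At 58.8°: sec²(58.8°) = 1/0.5180² = 3.726.
At 6.4°: sec²(6.4°) = 1/0.9938² = 1.013.
Ratio = 3.726/1.013 = cos²(6.4°)/cos²(58.8°) ≈ 3.68.

3.68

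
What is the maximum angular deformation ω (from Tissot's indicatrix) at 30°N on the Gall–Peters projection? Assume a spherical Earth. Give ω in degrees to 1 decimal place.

23.1°

The Gall–Peters projection is cylindrical equal-area with φ₀ = 45°. For cylindrical equal-area with standard parallel φ₀, h = cos φ / cos φ₀ and k = cos φ₀ / cos φ, so h·k = 1.
At 30°: h = 1.225, k = 0.8165; principal scales a = 1.225, b = 0.8165.
sin(ω/2) = (a − b)/(a + b) = 0.4082/2.041 = 0.2000, so ω = 2 arcsin(0.2000) ≈ 23.1°.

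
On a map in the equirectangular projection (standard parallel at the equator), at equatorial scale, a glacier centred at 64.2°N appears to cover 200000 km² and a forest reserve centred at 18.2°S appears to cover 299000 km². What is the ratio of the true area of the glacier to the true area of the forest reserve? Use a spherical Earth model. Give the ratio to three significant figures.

Plate carrée has h = 1 and k = sec φ, giving areal scale sec φ; true area = (apparent area) · cos φ.
True area of glacier: 200000 × cos(64.2°) = 200000 × 0.4352 = 87050 km².
True area of forest reserve: 299000 × cos(18.2°) = 299000 × 0.9500 = 284000 km².
Ratio = 87050 / 284000 ≈ 0.306.

0.306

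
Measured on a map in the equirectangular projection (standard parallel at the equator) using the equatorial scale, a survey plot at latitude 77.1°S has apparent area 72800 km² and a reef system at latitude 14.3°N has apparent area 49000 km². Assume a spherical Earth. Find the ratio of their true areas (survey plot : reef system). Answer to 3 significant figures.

0.342

On the plate carrée, areal scale = h·k = 1 × sec φ, so true area = apparent × cos φ.
True area of survey plot: 72800 × cos(77.1°) = 72800 × 0.2233 = 16250 km².
True area of reef system: 49000 × cos(14.3°) = 49000 × 0.9690 = 47480 km².
Ratio = 16250 / 47480 ≈ 0.342.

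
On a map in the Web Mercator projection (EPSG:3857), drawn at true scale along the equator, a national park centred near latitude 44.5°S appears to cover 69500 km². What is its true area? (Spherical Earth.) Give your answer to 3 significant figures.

Mercator is conformal, so the point scale is isotropic: h = k = sec φ = 1/cos φ.
Areal scale = k² = sec²φ = 1/cos²(44.5°) = 1/0.7133² = 1.966.
True area = apparent / (areal scale) = 69500 / 1.966 ≈ 35400 km².

35400 km²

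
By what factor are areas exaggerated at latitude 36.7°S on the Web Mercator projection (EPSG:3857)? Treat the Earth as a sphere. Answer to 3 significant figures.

1.56

Mercator is conformal, so the point scale is isotropic: h = k = sec φ = 1/cos φ.
Areal scale = k² = sec²φ = 1/cos²(36.7°) = 1/0.8018² = 1.556.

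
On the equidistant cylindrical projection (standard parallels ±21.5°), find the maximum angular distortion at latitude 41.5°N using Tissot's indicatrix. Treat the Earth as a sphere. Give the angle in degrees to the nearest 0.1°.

With standard parallel φ₀ = 21.5°, the equirectangular projection gives x = Rλ cos φ₀, y = Rφ, so h = 1 and k = cos 21.5° / cos φ.
At 41.5°: h = 1.000, k = 1.242; principal scales a = 1.242, b = 1.000.
sin(ω/2) = (a − b)/(a + b) = 0.2423/2.242 = 0.1081, so ω = 2 arcsin(0.1081) ≈ 12.4°.

12.4°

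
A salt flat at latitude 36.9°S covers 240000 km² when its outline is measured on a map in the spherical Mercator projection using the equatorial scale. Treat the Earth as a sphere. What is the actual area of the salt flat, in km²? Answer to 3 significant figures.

153000 km²

Mercator is conformal, so the point scale is isotropic: h = k = sec φ = 1/cos φ.
Areal scale = k² = sec²φ = 1/cos²(36.9°) = 1/0.7997² = 1.564.
True area = apparent / (areal scale) = 240000 / 1.564 ≈ 153000 km².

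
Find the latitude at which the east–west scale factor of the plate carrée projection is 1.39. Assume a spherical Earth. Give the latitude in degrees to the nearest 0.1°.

Plate carrée: h = 1, k = sec φ along parallels.
sec φ = 1.39  ⇒  cos φ = 0.7194  ⇒  φ ≈ 44.0°.

44.0°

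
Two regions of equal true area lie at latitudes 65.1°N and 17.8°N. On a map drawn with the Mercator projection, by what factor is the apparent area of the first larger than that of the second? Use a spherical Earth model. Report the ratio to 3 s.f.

5.11

Mercator is conformal with k = sec φ, so areal scale = k² = sec²φ.
At 65.1°: sec²(65.1°) = 1/0.4210² = 5.641.
At 17.8°: sec²(17.8°) = 1/0.9521² = 1.103.
Ratio = 5.641/1.103 = cos²(17.8°)/cos²(65.1°) ≈ 5.11.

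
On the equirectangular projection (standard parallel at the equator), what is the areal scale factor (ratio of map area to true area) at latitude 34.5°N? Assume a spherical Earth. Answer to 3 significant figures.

1.21

Plate carrée maps x = Rλ, y = Rφ. The meridian scale is h = 1 and the parallel scale is k = 1/cos φ = sec φ.
Areal scale = h·k = 1 × sec φ; at 34.5°, h = 1.000, k = 1.213, so h·k = 1.213.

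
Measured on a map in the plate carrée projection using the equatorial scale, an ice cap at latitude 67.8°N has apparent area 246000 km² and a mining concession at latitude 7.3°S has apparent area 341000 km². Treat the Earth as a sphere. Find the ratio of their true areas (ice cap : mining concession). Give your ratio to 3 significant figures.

On the plate carrée, areal scale = h·k = 1 × sec φ, so true area = apparent × cos φ.
True area of ice cap: 246000 × cos(67.8°) = 246000 × 0.3778 = 92950 km².
True area of mining concession: 341000 × cos(7.3°) = 341000 × 0.9919 = 338200 km².
Ratio = 92950 / 338200 ≈ 0.275.

0.275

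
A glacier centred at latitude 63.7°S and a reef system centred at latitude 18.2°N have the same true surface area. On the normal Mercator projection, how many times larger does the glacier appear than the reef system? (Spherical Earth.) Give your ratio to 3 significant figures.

Mercator is conformal with k = sec φ, so areal scale = k² = sec²φ.
At 63.7°: sec²(63.7°) = 1/0.4431² = 5.094.
At 18.2°: sec²(18.2°) = 1/0.9500² = 1.108.
Ratio = 5.094/1.108 = cos²(18.2°)/cos²(63.7°) ≈ 4.60.

4.60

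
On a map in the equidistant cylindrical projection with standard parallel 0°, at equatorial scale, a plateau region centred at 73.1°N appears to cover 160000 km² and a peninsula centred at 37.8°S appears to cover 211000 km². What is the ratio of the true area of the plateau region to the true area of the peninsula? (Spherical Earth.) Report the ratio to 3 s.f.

0.279

Plate carrée has h = 1 and k = sec φ, giving areal scale sec φ; true area = (apparent area) · cos φ.
True area of plateau region: 160000 × cos(73.1°) = 160000 × 0.2907 = 46510 km².
True area of peninsula: 211000 × cos(37.8°) = 211000 × 0.7902 = 166700 km².
Ratio = 46510 / 166700 ≈ 0.279.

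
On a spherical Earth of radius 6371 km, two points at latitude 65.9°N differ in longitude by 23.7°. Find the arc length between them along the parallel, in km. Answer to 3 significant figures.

1080 km

Arc length along a parallel = R cos φ · Δλ (with Δλ in radians).
= 6371 × cos 65.9° × (23.7° × π/180) = 6371 × 0.4083 × 0.4136 ≈ 1080 km.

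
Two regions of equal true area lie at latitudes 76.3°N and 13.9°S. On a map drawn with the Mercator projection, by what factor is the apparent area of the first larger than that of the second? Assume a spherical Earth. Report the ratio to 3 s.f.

Mercator is conformal with k = sec φ, so areal scale = k² = sec²φ.
At 76.3°: sec²(76.3°) = 1/0.2368² = 17.83.
At 13.9°: sec²(13.9°) = 1/0.9707² = 1.061.
Ratio = 17.83/1.061 = cos²(13.9°)/cos²(76.3°) ≈ 16.8.

16.8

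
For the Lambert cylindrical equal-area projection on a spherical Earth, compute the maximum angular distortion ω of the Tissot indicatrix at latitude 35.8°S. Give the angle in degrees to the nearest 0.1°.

23.8°

The Lambert cylindrical equal-area projection is the cylindrical equal-area projection with its standard parallel at the equator (φ₀ = 0). Cylindrical equal-area (φ₀ = 0°): h = cos φ / cos 0° along meridians, k = cos 0° / cos φ along parallels; h·k = 1.
At 35.8°: h = 0.8111, k = 1.233; principal scales a = 1.233, b = 0.8111.
sin(ω/2) = (a − b)/(a + b) = 0.4219/2.044 = 0.2064, so ω = 2 arcsin(0.2064) ≈ 23.8°.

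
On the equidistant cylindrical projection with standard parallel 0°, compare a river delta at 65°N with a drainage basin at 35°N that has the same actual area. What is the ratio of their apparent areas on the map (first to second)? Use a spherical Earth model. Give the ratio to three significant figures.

1.94

For the equirectangular projection with φ₀ = 0 (plate carrée), h = 1 along meridians and k = sec φ along parallels.
Areal scale at 65°: h·k = 1.000 × 2.366 = 2.366.
Areal scale at 35°: h·k = 1.000 × 1.221 = 1.221.
Ratio = 2.366/1.221 ≈ 1.94.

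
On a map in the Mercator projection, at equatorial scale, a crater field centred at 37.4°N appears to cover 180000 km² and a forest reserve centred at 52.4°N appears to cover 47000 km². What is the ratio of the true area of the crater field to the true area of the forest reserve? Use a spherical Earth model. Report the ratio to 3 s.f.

6.49

Mercator's areal exaggeration is sec²φ; hence true area = (apparent area) · cos²φ.
True area of crater field: 180000 × cos²(37.4°) = 180000 × 0.6311 = 113600 km².
True area of forest reserve: 47000 × cos²(52.4°) = 47000 × 0.3723 = 17500 km².
Ratio = 113600 / 17500 ≈ 6.49.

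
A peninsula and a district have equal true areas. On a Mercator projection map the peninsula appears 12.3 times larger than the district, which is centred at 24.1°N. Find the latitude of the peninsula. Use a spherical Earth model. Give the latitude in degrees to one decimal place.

On Mercator, (apparent₁)/(apparent₂) = sec²φ₁ / sec²φ₂ when true areas are equal.
cos²φ₂ / cos²φ₁ = 12.3  ⇒  cos φ₁ = cos 24.1° / √12.3 = 0.9128/3.507 = 0.2603.
φ₁ = arccos(0.2603) ≈ 74.9°.

74.9°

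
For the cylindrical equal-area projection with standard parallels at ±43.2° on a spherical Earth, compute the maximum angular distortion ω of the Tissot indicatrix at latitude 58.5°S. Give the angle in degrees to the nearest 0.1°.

37.5°

For cylindrical equal-area with standard parallel φ₀, h = cos φ / cos φ₀ and k = cos φ₀ / cos φ, so h·k = 1.
At 58.5°: h = 0.7168, k = 1.395; principal scales a = 1.395, b = 0.7168.
sin(ω/2) = (a − b)/(a + b) = 0.6784/2.112 = 0.3212, so ω = 2 arcsin(0.3212) ≈ 37.5°.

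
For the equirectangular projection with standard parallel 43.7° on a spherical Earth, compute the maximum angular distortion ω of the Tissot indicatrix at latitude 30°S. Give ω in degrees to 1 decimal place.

10.3°

The equidistant cylindrical projection with φ₀ = 43.7° has h = 1 (meridians true) and k = cos φ₀ / cos φ along parallels.
At 30°: h = 1.000, k = 0.8348; principal scales a = 1.000, b = 0.8348.
sin(ω/2) = (a − b)/(a + b) = 0.1652/1.835 = 0.09003, so ω = 2 arcsin(0.09003) ≈ 10.3°.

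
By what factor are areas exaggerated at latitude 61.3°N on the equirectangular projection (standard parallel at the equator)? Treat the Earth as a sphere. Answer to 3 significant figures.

2.08

For the equirectangular projection with φ₀ = 0 (plate carrée), h = 1 along meridians and k = sec φ along parallels.
Areal scale = h·k = 1 × sec φ; at 61.3°, h = 1.000, k = 2.082, so h·k = 2.082.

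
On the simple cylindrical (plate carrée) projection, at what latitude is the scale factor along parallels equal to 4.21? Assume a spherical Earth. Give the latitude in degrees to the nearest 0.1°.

Plate carrée: h = 1, k = sec φ along parallels.
sec φ = 4.21  ⇒  cos φ = 0.2375  ⇒  φ ≈ 76.3°.

76.3°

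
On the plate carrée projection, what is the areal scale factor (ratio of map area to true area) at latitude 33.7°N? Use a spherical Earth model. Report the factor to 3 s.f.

1.20

For the equirectangular projection with φ₀ = 0 (plate carrée), h = 1 along meridians and k = sec φ along parallels.
Areal scale = h·k = 1 × sec φ; at 33.7°, h = 1.000, k = 1.202, so h·k = 1.202.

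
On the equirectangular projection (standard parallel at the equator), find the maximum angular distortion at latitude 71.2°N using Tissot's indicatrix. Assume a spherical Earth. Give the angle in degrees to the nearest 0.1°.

In the plate carrée (x = Rλ, y = Rφ), meridians are true-scale (h = 1) and parallels are stretched by k = sec φ.
At 71.2°: h = 1.000, k = 3.103; principal scales a = 3.103, b = 1.000.
sin(ω/2) = (a − b)/(a + b) = 2.103/4.103 = 0.5126, so ω = 2 arcsin(0.5126) ≈ 61.7°.

61.7°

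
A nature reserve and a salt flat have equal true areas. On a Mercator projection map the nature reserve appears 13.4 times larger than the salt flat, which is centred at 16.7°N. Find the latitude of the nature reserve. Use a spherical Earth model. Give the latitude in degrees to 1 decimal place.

For equal true areas on Mercator, apparent areas scale as sec²φ, so the ratio is cos²φ₂ / cos²φ₁.
cos²φ₂ / cos²φ₁ = 13.4  ⇒  cos φ₁ = cos 16.7° / √13.4 = 0.9578/3.661 = 0.2617.
φ₁ = arccos(0.2617) ≈ 74.8°.

74.8°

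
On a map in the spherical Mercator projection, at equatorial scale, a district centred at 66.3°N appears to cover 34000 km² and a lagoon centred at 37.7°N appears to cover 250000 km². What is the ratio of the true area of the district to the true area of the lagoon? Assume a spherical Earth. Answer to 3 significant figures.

Mercator's areal exaggeration is sec²φ; hence true area = (apparent area) · cos²φ.
True area of district: 34000 × cos²(66.3°) = 34000 × 0.1616 = 5493 km².
True area of lagoon: 250000 × cos²(37.7°) = 250000 × 0.6260 = 156500 km².
Ratio = 5493 / 156500 ≈ 0.0351.

0.0351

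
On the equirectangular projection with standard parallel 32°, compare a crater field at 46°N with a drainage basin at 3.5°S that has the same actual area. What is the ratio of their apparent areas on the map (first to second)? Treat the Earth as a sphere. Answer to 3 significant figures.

1.44

With standard parallel φ₀ = 32°, the equirectangular projection gives x = Rλ cos φ₀, y = Rφ, so h = 1 and k = cos 32° / cos φ.
Areal scale at 46°: h·k = 1.000 × 1.221 = 1.221.
Areal scale at 3.5°: h·k = 1.000 × 0.8496 = 0.8496.
Ratio = 1.221/0.8496 ≈ 1.44.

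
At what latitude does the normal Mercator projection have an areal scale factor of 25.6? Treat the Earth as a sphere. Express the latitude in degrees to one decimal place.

Mercator areal scale is sec²φ.
sec²φ = 25.6  ⇒  cos²φ = 0.03906  ⇒  cos φ = 0.1976.
φ = arccos(0.1976) ≈ 78.6°.

78.6°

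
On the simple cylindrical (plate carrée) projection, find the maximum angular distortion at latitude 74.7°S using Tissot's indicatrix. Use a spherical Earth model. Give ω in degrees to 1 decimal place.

71.2°

For the equirectangular projection with φ₀ = 0 (plate carrée), h = 1 along meridians and k = sec φ along parallels.
At 74.7°: h = 1.000, k = 3.790; principal scales a = 3.790, b = 1.000.
sin(ω/2) = (a − b)/(a + b) = 2.790/4.790 = 0.5824, so ω = 2 arcsin(0.5824) ≈ 71.2°.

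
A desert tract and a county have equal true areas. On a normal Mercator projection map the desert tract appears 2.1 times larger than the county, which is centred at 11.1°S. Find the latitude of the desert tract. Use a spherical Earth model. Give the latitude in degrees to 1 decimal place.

On Mercator, (apparent₁)/(apparent₂) = sec²φ₁ / sec²φ₂ when true areas are equal.
cos²φ₂ / cos²φ₁ = 2.1  ⇒  cos φ₁ = cos 11.1° / √2.1 = 0.9813/1.449 = 0.6772.
φ₁ = arccos(0.6772) ≈ 47.4°.

47.4°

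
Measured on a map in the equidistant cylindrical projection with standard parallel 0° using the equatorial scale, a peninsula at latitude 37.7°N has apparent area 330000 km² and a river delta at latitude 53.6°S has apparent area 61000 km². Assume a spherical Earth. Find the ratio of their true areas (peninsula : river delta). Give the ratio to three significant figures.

7.21

Plate carrée has h = 1 and k = sec φ, giving areal scale sec φ; true area = (apparent area) · cos φ.
True area of peninsula: 330000 × cos(37.7°) = 330000 × 0.7912 = 261100 km².
True area of river delta: 61000 × cos(53.6°) = 61000 × 0.5934 = 36200 km².
Ratio = 261100 / 36200 ≈ 7.21.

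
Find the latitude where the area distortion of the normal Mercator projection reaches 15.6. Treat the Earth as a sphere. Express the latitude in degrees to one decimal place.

Mercator areal scale is sec²φ.
sec²φ = 15.6  ⇒  cos²φ = 0.06410  ⇒  cos φ = 0.2532.
φ = arccos(0.2532) ≈ 75.3°.

75.3°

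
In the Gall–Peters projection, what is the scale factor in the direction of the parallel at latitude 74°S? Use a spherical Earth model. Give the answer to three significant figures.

2.57

Gall–Peters is a cylindrical equal-area projection with standard parallels at ±45°. For cylindrical equal-area with standard parallel φ₀, h = cos φ / cos φ₀ and k = cos φ₀ / cos φ, so h·k = 1.
k = cos 45° / cos 74° = 0.7071/0.2756 = 2.565.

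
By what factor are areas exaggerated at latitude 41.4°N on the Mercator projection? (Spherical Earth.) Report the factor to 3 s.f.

Mercator is conformal, so the point scale is isotropic: h = k = sec φ = 1/cos φ.
Areal scale = k² = sec²φ = 1/cos²(41.4°) = 1/0.7501² = 1.777.

1.78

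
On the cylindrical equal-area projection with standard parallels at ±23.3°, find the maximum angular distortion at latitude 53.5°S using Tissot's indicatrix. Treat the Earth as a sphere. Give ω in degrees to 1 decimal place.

48.3°

For cylindrical equal-area with standard parallel φ₀, h = cos φ / cos φ₀ and k = cos φ₀ / cos φ, so h·k = 1.
At 53.5°: h = 0.6476, k = 1.544; principal scales a = 1.544, b = 0.6476.
sin(ω/2) = (a − b)/(a + b) = 0.8964/2.192 = 0.4090, so ω = 2 arcsin(0.4090) ≈ 48.3°.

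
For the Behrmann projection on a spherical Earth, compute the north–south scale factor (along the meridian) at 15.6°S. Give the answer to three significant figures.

The Behrmann projection is cylindrical equal-area with φ₀ = 30°. For cylindrical equal-area with standard parallel φ₀, h = cos φ / cos φ₀ and k = cos φ₀ / cos φ, so h·k = 1.
h = cos 15.6° / cos 30° = 0.9632/0.8660 = 1.112.

1.11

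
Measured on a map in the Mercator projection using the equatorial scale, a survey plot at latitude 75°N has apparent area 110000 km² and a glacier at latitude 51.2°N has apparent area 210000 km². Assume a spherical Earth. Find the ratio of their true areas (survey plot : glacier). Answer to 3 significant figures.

On Mercator the areal scale is sec²φ, so true area = apparent × cos²φ.
True area of survey plot: 110000 × cos²(75°) = 110000 × 0.06699 = 7369 km².
True area of glacier: 210000 × cos²(51.2°) = 210000 × 0.3926 = 82450 km².
Ratio = 7369 / 82450 ≈ 0.0894.

0.0894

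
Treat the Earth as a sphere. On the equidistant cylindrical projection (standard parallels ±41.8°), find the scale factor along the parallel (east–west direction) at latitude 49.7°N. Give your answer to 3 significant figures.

1.15

In the equirectangular projection with standard parallel φ₀ = 41.8° (x = Rλ cos φ₀, y = Rφ), meridians are true-scale (h = 1) and the parallel scale is k = cos φ₀ / cos φ.
k = cos 41.8° / cos 49.7° = 0.7455/0.6468 = 1.153.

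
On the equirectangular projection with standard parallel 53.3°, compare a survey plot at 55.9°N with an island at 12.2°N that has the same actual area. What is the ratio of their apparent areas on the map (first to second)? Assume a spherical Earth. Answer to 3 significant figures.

With standard parallel φ₀ = 53.3°, the equirectangular projection gives x = Rλ cos φ₀, y = Rφ, so h = 1 and k = cos 53.3° / cos φ.
Areal scale at 55.9°: h·k = 1.000 × 1.066 = 1.066.
Areal scale at 12.2°: h·k = 1.000 × 0.6114 = 0.6114.
Ratio = 1.066/0.6114 ≈ 1.74.

1.74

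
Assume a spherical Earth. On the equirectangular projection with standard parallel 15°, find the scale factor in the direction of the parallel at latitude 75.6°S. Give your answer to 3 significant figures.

With standard parallel φ₀ = 15°, the equirectangular projection gives x = Rλ cos φ₀, y = Rφ, so h = 1 and k = cos 15° / cos φ.
k = cos 15° / cos 75.6° = 0.9659/0.2487 = 3.884.

3.88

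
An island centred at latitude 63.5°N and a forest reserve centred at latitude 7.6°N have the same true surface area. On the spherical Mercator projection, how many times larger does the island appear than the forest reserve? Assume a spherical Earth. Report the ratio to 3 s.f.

4.93

Mercator areal scale is sec²φ.
At 63.5°: sec²(63.5°) = 1/0.4462² = 5.023.
At 7.6°: sec²(7.6°) = 1/0.9912² = 1.018.
Ratio = 5.023/1.018 = cos²(7.6°)/cos²(63.5°) ≈ 4.93.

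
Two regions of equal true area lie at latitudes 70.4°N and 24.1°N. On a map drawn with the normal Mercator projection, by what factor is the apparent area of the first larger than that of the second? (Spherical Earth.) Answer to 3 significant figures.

7.40

Mercator areal scale is sec²φ.
At 70.4°: sec²(70.4°) = 1/0.3355² = 8.887.
At 24.1°: sec²(24.1°) = 1/0.9128² = 1.200.
Ratio = 8.887/1.200 = cos²(24.1°)/cos²(70.4°) ≈ 7.40.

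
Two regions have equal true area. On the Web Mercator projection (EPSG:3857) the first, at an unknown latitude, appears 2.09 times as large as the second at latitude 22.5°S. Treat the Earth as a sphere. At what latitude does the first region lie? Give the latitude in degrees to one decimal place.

Mercator areal scale is sec²φ, so apparent-area ratio = sec²φ₁ / sec²φ₂ = cos²φ₂ / cos²φ₁.
cos²φ₂ / cos²φ₁ = 2.09  ⇒  cos φ₁ = cos 22.5° / √2.09 = 0.9239/1.446 = 0.6391.
φ₁ = arccos(0.6391) ≈ 50.3°.

50.3°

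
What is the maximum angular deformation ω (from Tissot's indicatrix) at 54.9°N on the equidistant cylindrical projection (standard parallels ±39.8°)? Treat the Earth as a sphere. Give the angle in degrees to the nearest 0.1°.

16.5°

The equidistant cylindrical projection with φ₀ = 39.8° has h = 1 (meridians true) and k = cos φ₀ / cos φ along parallels.
At 54.9°: h = 1.000, k = 1.336; principal scales a = 1.336, b = 1.000.
sin(ω/2) = (a − b)/(a + b) = 0.3361/2.336 = 0.1439, so ω = 2 arcsin(0.1439) ≈ 16.5°.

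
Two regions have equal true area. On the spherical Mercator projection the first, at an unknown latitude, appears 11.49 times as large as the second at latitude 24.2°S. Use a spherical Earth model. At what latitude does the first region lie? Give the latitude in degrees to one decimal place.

74.4°

For equal true areas on Mercator, apparent areas scale as sec²φ, so the ratio is cos²φ₂ / cos²φ₁.
cos²φ₂ / cos²φ₁ = 11.49  ⇒  cos φ₁ = cos 24.2° / √11.49 = 0.9121/3.390 = 0.2691.
φ₁ = arccos(0.2691) ≈ 74.4°.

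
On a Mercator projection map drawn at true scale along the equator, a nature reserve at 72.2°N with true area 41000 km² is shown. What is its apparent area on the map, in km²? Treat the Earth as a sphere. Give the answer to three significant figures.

439000 km²

The Mercator projection is conformal; its linear scale factor is the same in every direction and equals sec φ = 1/cos φ.
Areal scale = k² = sec²φ = 1/cos²(72.2°) = 1/0.3057² = 10.70.
Apparent area = 41000 × 10.70 ≈ 439000 km².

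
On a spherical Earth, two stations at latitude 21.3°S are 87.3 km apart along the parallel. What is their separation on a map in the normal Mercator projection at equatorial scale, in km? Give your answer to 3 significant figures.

93.7 km

Mercator is conformal, so the point scale is isotropic: h = k = sec φ = 1/cos φ.
Along the parallel, k = sec 21.3° = 1/0.9317 = 1.073.
Map distance = 87.3 × 1.073 ≈ 93.7 km.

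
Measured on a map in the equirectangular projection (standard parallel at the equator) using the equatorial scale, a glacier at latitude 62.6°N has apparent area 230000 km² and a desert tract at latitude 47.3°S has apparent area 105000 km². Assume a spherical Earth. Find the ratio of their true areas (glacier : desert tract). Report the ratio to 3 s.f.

1.49

On the plate carrée, areal scale = h·k = 1 × sec φ, so true area = apparent × cos φ.
True area of glacier: 230000 × cos(62.6°) = 230000 × 0.4602 = 105800 km².
True area of desert tract: 105000 × cos(47.3°) = 105000 × 0.6782 = 71210 km².
Ratio = 105800 / 71210 ≈ 1.49.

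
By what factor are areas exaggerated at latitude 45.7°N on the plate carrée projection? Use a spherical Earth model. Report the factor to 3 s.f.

1.43

In the plate carrée (x = Rλ, y = Rφ), meridians are true-scale (h = 1) and parallels are stretched by k = sec φ.
Areal scale = h·k = 1 × sec φ; at 45.7°, h = 1.000, k = 1.432, so h·k = 1.432.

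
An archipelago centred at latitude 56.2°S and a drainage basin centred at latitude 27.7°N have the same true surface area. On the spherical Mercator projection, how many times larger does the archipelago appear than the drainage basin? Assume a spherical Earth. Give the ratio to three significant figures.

2.53

Mercator is conformal with k = sec φ, so areal scale = k² = sec²φ.
At 56.2°: sec²(56.2°) = 1/0.5563² = 3.231.
At 27.7°: sec²(27.7°) = 1/0.8854² = 1.276.
Ratio = 3.231/1.276 = cos²(27.7°)/cos²(56.2°) ≈ 2.53.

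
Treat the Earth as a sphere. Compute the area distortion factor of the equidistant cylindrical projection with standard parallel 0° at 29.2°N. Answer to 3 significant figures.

1.15

For the equirectangular projection with φ₀ = 0 (plate carrée), h = 1 along meridians and k = sec φ along parallels.
Areal scale = h·k = 1 × sec φ; at 29.2°, h = 1.000, k = 1.146, so h·k = 1.146.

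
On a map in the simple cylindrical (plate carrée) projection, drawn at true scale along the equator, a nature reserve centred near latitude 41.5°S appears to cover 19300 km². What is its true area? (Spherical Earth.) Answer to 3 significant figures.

For the equirectangular projection with φ₀ = 0 (plate carrée), h = 1 along meridians and k = sec φ along parallels.
Areal scale = h·k = 1 × sec φ; at 41.5°, h = 1.000, k = 1.335, so h·k = 1.335.
True area = apparent / (areal scale) = 19300 / 1.335 ≈ 14500 km².

14500 km²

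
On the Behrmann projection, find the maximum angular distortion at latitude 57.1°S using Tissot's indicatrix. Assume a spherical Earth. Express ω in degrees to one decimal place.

51.6°

Behrmann is a cylindrical equal-area projection with standard parallels at ±30°. A cylindrical equal-area projection with standard parallel φ₀ has meridian scale h = cos φ / cos φ₀ and parallel scale k = cos φ₀ / cos φ (so areas are preserved, h·k = 1).
At 57.1°: h = 0.6272, k = 1.594; principal scales a = 1.594, b = 0.6272.
sin(ω/2) = (a − b)/(a + b) = 0.9672/2.222 = 0.4354, so ω = 2 arcsin(0.4354) ≈ 51.6°.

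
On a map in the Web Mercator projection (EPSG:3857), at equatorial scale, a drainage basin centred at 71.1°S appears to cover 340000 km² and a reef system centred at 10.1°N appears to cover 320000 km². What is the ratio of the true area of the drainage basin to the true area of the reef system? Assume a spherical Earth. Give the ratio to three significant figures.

0.115

Since Mercator area scale is 1/cos²φ, the true area equals the apparent area multiplied by cos²φ.
True area of drainage basin: 340000 × cos²(71.1°) = 340000 × 0.1049 = 35670 km².
True area of reef system: 320000 × cos²(10.1°) = 320000 × 0.9692 = 310200 km².
Ratio = 35670 / 310200 ≈ 0.115.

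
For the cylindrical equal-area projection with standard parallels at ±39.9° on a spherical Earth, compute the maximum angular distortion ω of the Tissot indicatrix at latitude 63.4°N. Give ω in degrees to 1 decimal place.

Cylindrical equal-area (φ₀ = 39.9°): h = cos φ / cos 39.9° along meridians, k = cos 39.9° / cos φ along parallels; h·k = 1.
At 63.4°: h = 0.5837, k = 1.713; principal scales a = 1.713, b = 0.5837.
sin(ω/2) = (a − b)/(a + b) = 1.130/2.297 = 0.4918, so ω = 2 arcsin(0.4918) ≈ 58.9°.

58.9°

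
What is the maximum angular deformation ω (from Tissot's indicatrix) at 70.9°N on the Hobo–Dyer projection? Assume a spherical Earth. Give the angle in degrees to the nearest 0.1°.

90.3°

Hobo–Dyer is a cylindrical equal-area projection with standard parallels at ±37.5°. Cylindrical equal-area (φ₀ = 37.5°): h = cos φ / cos 37.5° along meridians, k = cos 37.5° / cos φ along parallels; h·k = 1.
At 70.9°: h = 0.4124, k = 2.425; principal scales a = 2.425, b = 0.4124.
sin(ω/2) = (a − b)/(a + b) = 2.012/2.837 = 0.7092, so ω = 2 arcsin(0.7092) ≈ 90.3°.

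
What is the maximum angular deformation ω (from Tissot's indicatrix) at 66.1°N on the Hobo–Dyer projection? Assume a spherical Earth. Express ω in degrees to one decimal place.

Hobo–Dyer is a cylindrical equal-area projection with standard parallels at ±37.5°. Cylindrical equal-area (φ₀ = 37.5°): h = cos φ / cos 37.5° along meridians, k = cos 37.5° / cos φ along parallels; h·k = 1.
At 66.1°: h = 0.5107, k = 1.958; principal scales a = 1.958, b = 0.5107.
sin(ω/2) = (a − b)/(a + b) = 1.448/2.469 = 0.5863, so ω = 2 arcsin(0.5863) ≈ 71.8°.

71.8°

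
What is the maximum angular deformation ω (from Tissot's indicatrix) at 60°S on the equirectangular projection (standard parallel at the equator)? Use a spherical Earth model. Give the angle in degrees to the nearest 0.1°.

38.9°

In the plate carrée (x = Rλ, y = Rφ), meridians are true-scale (h = 1) and parallels are stretched by k = sec φ.
At 60°: h = 1.000, k = 2.000; principal scales a = 2.000, b = 1.000.
sin(ω/2) = (a − b)/(a + b) = 1.0000/3.000 = 0.3333, so ω = 2 arcsin(0.3333) ≈ 38.9°.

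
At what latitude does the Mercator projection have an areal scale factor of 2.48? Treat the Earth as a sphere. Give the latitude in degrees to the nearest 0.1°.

Mercator areal scale is sec²φ.
sec²φ = 2.48  ⇒  cos²φ = 0.4032  ⇒  cos φ = 0.6350.
φ = arccos(0.6350) ≈ 50.6°.

50.6°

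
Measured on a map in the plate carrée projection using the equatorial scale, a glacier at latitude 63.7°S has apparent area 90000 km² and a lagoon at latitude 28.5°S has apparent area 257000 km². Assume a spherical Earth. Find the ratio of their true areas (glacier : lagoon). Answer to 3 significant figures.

0.177

On the plate carrée, areal scale = h·k = 1 × sec φ, so true area = apparent × cos φ.
True area of glacier: 90000 × cos(63.7°) = 90000 × 0.4431 = 39880 km².
True area of lagoon: 257000 × cos(28.5°) = 257000 × 0.8788 = 225900 km².
Ratio = 39880 / 225900 ≈ 0.177.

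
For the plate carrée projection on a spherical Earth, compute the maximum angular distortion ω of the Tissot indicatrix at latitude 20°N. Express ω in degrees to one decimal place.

3.6°

Plate carrée maps x = Rλ, y = Rφ. The meridian scale is h = 1 and the parallel scale is k = 1/cos φ = sec φ.
At 20°: h = 1.000, k = 1.064; principal scales a = 1.064, b = 1.000.
sin(ω/2) = (a − b)/(a + b) = 0.06418/2.064 = 0.03109, so ω = 2 arcsin(0.03109) ≈ 3.6°.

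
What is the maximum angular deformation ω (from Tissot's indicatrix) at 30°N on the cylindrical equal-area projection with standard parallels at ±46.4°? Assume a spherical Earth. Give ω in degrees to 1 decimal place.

25.9°

Cylindrical equal-area (φ₀ = 46.4°): h = cos φ / cos 46.4° along meridians, k = cos 46.4° / cos φ along parallels; h·k = 1.
At 30°: h = 1.256, k = 0.7963; principal scales a = 1.256, b = 0.7963.
sin(ω/2) = (a − b)/(a + b) = 0.4595/2.052 = 0.2239, so ω = 2 arcsin(0.2239) ≈ 25.9°.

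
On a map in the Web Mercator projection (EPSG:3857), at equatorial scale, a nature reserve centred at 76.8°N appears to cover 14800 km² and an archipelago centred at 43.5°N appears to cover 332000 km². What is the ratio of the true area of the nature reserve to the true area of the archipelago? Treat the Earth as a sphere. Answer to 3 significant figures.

Since Mercator area scale is 1/cos²φ, the true area equals the apparent area multiplied by cos²φ.
True area of nature reserve: 14800 × cos²(76.8°) = 14800 × 0.05214 = 771.7 km².
True area of archipelago: 332000 × cos²(43.5°) = 332000 × 0.5262 = 174700 km².
Ratio = 771.7 / 174700 ≈ 0.00442.

0.00442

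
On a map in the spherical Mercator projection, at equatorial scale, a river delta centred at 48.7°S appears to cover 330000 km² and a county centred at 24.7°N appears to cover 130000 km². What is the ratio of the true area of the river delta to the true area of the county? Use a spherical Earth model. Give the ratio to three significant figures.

1.34

On Mercator the areal scale is sec²φ, so true area = apparent × cos²φ.
True area of river delta: 330000 × cos²(48.7°) = 330000 × 0.4356 = 143700 km².
True area of county: 130000 × cos²(24.7°) = 130000 × 0.8254 = 107300 km².
Ratio = 143700 / 107300 ≈ 1.34.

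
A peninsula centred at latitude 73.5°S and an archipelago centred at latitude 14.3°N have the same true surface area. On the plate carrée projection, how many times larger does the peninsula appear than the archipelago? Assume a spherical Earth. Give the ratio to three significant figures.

3.41

For the equirectangular projection with φ₀ = 0 (plate carrée), h = 1 along meridians and k = sec φ along parallels.
Areal scale at 73.5°: h·k = 1.000 × 3.521 = 3.521.
Areal scale at 14.3°: h·k = 1.000 × 1.032 = 1.032.
Ratio = 3.521/1.032 ≈ 3.41.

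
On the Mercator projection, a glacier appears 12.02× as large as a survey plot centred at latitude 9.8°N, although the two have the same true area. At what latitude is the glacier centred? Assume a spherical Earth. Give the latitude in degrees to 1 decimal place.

73.5°

On Mercator, (apparent₁)/(apparent₂) = sec²φ₁ / sec²φ₂ when true areas are equal.
cos²φ₂ / cos²φ₁ = 12.02  ⇒  cos φ₁ = cos 9.8° / √12.02 = 0.9854/3.467 = 0.2842.
φ₁ = arccos(0.2842) ≈ 73.5°.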